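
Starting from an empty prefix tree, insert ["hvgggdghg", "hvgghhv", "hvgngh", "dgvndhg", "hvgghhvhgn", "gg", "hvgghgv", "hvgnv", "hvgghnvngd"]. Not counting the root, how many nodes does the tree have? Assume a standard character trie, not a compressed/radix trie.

Trie structure (* marks end of a word):
(root)
├─ d
│  └─ g
│     └─ v
│        └─ n
│           └─ d
│              └─ h
│                 └─ g *
├─ g
│  └─ g *
└─ h
   └─ v
      └─ g
         ├─ g
         │  ├─ g
         │  │  └─ d
         │  │     └─ g
         │  │        └─ h
         │  │           └─ g *
         │  └─ h
         │     ├─ g
         │     │  └─ v *
         │     ├─ h
         │     │  └─ v *
         │     │     └─ h
         │     │        └─ g
         │     │           └─ n *
         │     └─ n
         │        └─ v
         │           └─ n
         │              └─ g
         │                 └─ d *
         └─ n
            ├─ g
            │  └─ h *
            └─ v *
Counting every labelled node above: 35.

35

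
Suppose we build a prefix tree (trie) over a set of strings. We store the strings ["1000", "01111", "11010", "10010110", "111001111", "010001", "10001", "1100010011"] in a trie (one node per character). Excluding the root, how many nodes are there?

Trace insertions, counting only characters that open a new branch:
  "1000" → 4 new (1, 0, 0, 0)
  "01111" → 5 new (0, 1, 1, 1, 1)
  "11010" → prefix "1" already present; 4 new (1, 0, 1, 0)
  "10010110" → prefix "100" already present; 5 new (1, 0, 1, 1, 0)
  "111001111" → prefix "11" already present; 7 new (1, 0, 0, 1, 1, 1, 1)
  "010001" → prefix "01" already present; 4 new (0, 0, 0, 1)
  "10001" → prefix "1000" already present; 1 new (1)
  "1100010011" → prefix "110" already present; 7 new (0, 0, 1, 0, 0, 1, 1)
Total nodes = 4 + 5 + 4 + 5 + 7 + 4 + 1 + 7 = 37

37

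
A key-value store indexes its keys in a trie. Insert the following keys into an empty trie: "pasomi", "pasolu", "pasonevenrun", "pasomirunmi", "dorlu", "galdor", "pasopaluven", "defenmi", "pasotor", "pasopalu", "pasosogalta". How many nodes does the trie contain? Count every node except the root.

For each word, the new-node count is its length minus the longest prefix already in the trie:
  "pasomi" → 6 new (p, a, s, o, m, i)
  "pasolu" → prefix "paso" already present; 2 new (l, u)
  "pasonevenrun" → prefix "paso" already present; 8 new (n, e, v, e, n, r, u, n)
  "pasomirunmi" → prefix "pasomi" already present; 5 new (r, u, n, m, i)
  "dorlu" → 5 new (d, o, r, l, u)
  "galdor" → 6 new (g, a, l, d, o, r)
  "pasopaluven" → prefix "paso" already present; 7 new (p, a, l, u, v, e, n)
  "defenmi" → prefix "d" already present; 6 new (e, f, e, n, m, i)
  "pasotor" → prefix "paso" already present; 3 new (t, o, r)
  "pasopalu" → prefix "pasopalu" already present; 0 new (none)
  "pasosogalta" → prefix "paso" already present; 7 new (s, o, g, a, l, t, a)
Total nodes = 6 + 2 + 8 + 5 + 5 + 6 + 7 + 6 + 3 + 0 + 7 = 55

55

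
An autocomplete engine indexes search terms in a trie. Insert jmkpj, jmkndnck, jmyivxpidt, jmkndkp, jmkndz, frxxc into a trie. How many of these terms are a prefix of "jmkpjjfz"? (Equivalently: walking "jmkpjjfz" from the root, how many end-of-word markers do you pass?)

Traverse "jmkpjjfz" character by character; count nodes along the way that are marked as word ends.
Prefixes of the query that are stored words: "jmkpj"
Count: 1

1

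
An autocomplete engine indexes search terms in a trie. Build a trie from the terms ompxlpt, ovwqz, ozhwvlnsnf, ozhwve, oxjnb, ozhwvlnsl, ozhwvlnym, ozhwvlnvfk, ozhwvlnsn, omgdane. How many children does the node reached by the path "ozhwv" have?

The children of the "ozhwv" node are the distinct next characters among strings starting with "ozhwv".
Distinct next characters after "ozhwv": e, l.
That node has 2 child edges.

2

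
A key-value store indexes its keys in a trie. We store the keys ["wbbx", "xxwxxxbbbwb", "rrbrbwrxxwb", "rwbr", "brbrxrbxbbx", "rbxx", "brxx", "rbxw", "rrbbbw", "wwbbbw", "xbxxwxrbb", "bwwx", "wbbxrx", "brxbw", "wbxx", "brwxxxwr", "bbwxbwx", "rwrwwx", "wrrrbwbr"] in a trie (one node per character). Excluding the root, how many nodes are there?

Insert word by word; a character creates a node only if that edge doesn't already exist:
  "wbbx" → 4 new (w, b, b, x)
  "xxwxxxbbbwb" → 11 new (x, x, w, x, x, x, b, b, b, w, b)
  "rrbrbwrxxwb" → 11 new (r, r, b, r, b, w, r, x, x, w, b)
  "rwbr" → prefix "r" already present; 3 new (w, b, r)
  "brbrxrbxbbx" → 11 new (b, r, b, r, x, r, b, x, b, b, x)
  "rbxx" → prefix "r" already present; 3 new (b, x, x)
  "brxx" → prefix "br" already present; 2 new (x, x)
  "rbxw" → prefix "rbx" already present; 1 new (w)
  "rrbbbw" → prefix "rrb" already present; 3 new (b, b, w)
  "wwbbbw" → prefix "w" already present; 5 new (w, b, b, b, w)
  "xbxxwxrbb" → prefix "x" already present; 8 new (b, x, x, w, x, r, b, b)
  "bwwx" → prefix "b" already present; 3 new (w, w, x)
  "wbbxrx" → prefix "wbbx" already present; 2 new (r, x)
  "brxbw" → prefix "brx" already present; 2 new (b, w)
  "wbxx" → prefix "wb" already present; 2 new (x, x)
  "brwxxxwr" → prefix "br" already present; 6 new (w, x, x, x, w, r)
  "bbwxbwx" → prefix "b" already present; 6 new (b, w, x, b, w, x)
  "rwrwwx" → prefix "rw" already present; 4 new (r, w, w, x)
  "wrrrbwbr" → prefix "w" already present; 7 new (r, r, r, b, w, b, r)
Total nodes = 4 + 11 + 11 + 3 + 11 + 3 + 2 + 1 + 3 + 5 + 8 + 3 + 2 + 2 + 2 + 6 + 6 + 4 + 7 = 94

94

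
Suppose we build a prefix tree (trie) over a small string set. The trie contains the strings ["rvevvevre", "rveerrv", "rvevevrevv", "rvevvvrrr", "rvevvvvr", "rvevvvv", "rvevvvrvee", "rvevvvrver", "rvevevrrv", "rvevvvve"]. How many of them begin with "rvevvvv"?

Traverse to the node for "rvevvvv", then collect every word in that subtree.
Words under "rvevvvv": rvevvvv, rvevvvve, rvevvvvr
Count: 3

3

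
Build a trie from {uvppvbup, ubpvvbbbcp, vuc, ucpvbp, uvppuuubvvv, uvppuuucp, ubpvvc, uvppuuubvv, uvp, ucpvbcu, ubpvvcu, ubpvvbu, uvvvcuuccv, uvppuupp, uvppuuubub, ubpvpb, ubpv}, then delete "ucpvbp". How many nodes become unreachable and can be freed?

After clearing the end-marker at "ucpvbp", prune upward until reaching a node still needed by another word.
The suffix "p" (1 node) is used only by "ucpvbp"; the node for "ucpvb" still has the child "c", so pruning stops there.
Nodes removed: 1

1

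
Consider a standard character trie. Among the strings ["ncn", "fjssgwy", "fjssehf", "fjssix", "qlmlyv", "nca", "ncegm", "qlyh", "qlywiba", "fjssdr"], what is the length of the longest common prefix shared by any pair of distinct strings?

4

Equivalently: take the maximum, over all pairs, of their longest common prefix length.
e.g. "fjssdr" and "fjssehf" share the prefix "fjss" of length 4; no pair shares a longer one.
Longest shared-prefix length: 4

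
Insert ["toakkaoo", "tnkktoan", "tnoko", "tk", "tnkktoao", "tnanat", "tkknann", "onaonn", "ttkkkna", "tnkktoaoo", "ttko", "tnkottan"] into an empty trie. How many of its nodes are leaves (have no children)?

10

A leaf is a node with no children — equivalently, the end of a word that is not a proper prefix of any other stored word.
Those words: "onaonn", "tkknann", "tnanat", "tnkktoan", "tnkktoaoo", "tnkottan", "tnoko", "toakkaoo", "ttkkkna", "ttko"
Leaf count: 10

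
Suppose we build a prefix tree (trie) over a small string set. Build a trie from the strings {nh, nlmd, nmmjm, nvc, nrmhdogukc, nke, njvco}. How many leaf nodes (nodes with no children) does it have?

7

A leaf is a node with no children — equivalently, the end of a word that is not a proper prefix of any other stored word.
Those words: "nh", "njvco", "nke", "nlmd", "nmmjm", "nrmhdogukc", "nvc"
Leaf count: 7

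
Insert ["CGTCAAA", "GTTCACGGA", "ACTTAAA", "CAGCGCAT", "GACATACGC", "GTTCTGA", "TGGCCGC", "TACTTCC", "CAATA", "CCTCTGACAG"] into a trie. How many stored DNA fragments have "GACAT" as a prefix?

1

Walk to "GACAT"; the words in its subtree are exactly those with that prefix.
Matches: "GACATACGC"
Count: 1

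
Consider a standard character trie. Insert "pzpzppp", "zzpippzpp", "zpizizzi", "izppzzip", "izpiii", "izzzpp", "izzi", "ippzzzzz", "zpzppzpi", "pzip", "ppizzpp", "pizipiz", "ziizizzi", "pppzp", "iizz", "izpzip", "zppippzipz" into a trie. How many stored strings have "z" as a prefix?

5

Traverse to the node for "z", then collect every word in that subtree.
Words under "z": ziizizzi, zpizizzi, zppippzipz, zpzppzpi, zzpippzpp
Count: 5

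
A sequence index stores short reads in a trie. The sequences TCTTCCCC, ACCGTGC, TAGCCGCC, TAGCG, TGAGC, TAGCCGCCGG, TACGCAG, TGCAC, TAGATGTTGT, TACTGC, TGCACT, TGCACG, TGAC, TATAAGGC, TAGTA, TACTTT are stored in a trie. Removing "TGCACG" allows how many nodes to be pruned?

1

A node on "TGCACG"'s path can go only if nothing else ends at it or branches off below it.
The suffix "G" (1 node) is used only by "TGCACG"; the node for "TGCAC" still has the child "T", so pruning stops there.
Nodes removed: 1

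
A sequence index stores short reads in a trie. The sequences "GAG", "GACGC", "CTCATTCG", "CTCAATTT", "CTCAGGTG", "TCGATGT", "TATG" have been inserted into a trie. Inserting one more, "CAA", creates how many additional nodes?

2

Walking "CAA" from the root, the first 1 characters ("C") follow existing edges; "A" is the first miss.
New nodes needed: |"CAA"| − 1 = 3 − 1 = 2.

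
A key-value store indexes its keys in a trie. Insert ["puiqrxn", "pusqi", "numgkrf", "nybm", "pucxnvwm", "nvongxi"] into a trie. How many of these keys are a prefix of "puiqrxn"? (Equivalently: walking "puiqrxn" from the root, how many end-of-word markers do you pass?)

Traverse "puiqrxn" character by character; count nodes along the way that are marked as word ends.
Prefixes of the query that are stored words: "puiqrxn"
Count: 1

1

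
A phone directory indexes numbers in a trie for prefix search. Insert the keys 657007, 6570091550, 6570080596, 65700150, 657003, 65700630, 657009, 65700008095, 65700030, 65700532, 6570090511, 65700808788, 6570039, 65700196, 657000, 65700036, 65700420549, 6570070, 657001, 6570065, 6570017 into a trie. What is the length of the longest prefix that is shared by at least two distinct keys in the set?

Look for the deepest trie node that still has at least two words in its subtree.
e.g. "65700030" and "65700036" share the prefix "6570003" of length 7; no pair shares a longer one.
Longest shared-prefix length: 7

7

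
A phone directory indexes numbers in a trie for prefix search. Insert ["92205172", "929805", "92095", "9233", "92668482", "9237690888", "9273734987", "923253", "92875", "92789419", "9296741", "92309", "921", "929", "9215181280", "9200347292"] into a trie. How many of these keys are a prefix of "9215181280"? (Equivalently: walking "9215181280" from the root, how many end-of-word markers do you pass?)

2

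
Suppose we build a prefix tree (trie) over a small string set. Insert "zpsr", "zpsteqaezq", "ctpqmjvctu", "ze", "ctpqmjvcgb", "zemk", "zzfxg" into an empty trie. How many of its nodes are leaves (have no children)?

6

Leaves are exactly the stored words that no other stored word extends.
Those words: "ctpqmjvcgb", "ctpqmjvctu", "zemk", "zpsr", "zpsteqaezq", "zzfxg"
Leaf count: 6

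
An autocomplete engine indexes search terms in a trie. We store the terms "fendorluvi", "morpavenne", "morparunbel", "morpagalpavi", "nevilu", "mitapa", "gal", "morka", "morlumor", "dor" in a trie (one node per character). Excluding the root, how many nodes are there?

57

For each word, the new-node count is its length minus the longest prefix already in the trie:
  "fendorluvi" → 10 new (f, e, n, d, o, r, l, u, v, i)
  "morpavenne" → 10 new (m, o, r, p, a, v, e, n, n, e)
  "morparunbel" → prefix "morpa" already present; 6 new (r, u, n, b, e, l)
  "morpagalpavi" → prefix "morpa" already present; 7 new (g, a, l, p, a, v, i)
  "nevilu" → 6 new (n, e, v, i, l, u)
  "mitapa" → prefix "m" already present; 5 new (i, t, a, p, a)
  "gal" → 3 new (g, a, l)
  "morka" → prefix "mor" already present; 2 new (k, a)
  "morlumor" → prefix "mor" already present; 5 new (l, u, m, o, r)
  "dor" → 3 new (d, o, r)
Total nodes = 10 + 10 + 6 + 7 + 6 + 5 + 3 + 2 + 5 + 3 = 57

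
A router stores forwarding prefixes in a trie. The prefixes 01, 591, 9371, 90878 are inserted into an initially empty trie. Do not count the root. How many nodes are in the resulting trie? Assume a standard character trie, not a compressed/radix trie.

Insert word by word; a character creates a node only if that edge doesn't already exist:
  "01" → 2 new (0, 1)
  "591" → 3 new (5, 9, 1)
  "9371" → 4 new (9, 3, 7, 1)
  "90878" → prefix "9" already present; 4 new (0, 8, 7, 8)
Total nodes = 2 + 3 + 4 + 4 = 13

13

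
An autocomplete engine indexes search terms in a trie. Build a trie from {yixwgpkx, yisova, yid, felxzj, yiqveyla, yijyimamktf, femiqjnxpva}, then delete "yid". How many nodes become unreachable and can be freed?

1

Walk "yid" from the leaf back toward the root, removing each node that no remaining word uses.
The suffix "d" (1 node) is used only by "yid"; the node for "yi" still has the child "x", so pruning stops there.
Nodes removed: 1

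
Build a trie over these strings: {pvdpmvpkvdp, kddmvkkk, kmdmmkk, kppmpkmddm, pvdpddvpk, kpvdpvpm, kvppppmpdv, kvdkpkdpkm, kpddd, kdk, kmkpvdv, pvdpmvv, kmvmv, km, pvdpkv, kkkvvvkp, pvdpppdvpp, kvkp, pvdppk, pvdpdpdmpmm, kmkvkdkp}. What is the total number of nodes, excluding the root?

104

Count nodes per top-level branch (shared prefixes stored once):
  'k'-branch (kddmvkkk, kdk, kkkvvvkp, km, kmdmmkk, kmkpvdv, kmkvkdkp, kmvmv, kpddd, kppmpkmddm, kpvdpvpm, kvdkpkdpkm, kvkp, kvppppmpdv): 72 nodes
  'p'-branch (pvdpddvpk, pvdpdpdmpmm, pvdpkv, pvdpmvpkvdp, pvdpmvv, pvdppk, pvdpppdvpp): 32 nodes
Sum: 104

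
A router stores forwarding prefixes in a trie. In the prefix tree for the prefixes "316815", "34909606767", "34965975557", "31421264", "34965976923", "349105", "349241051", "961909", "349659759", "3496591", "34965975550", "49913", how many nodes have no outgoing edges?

12

Leaves are exactly the stored words that no other stored word extends.
Those words: "31421264", "316815", "34909606767", "349105", "349241051", "3496591", "34965975550", "34965975557", "349659759", "34965976923", "49913", "961909"
Leaf count: 12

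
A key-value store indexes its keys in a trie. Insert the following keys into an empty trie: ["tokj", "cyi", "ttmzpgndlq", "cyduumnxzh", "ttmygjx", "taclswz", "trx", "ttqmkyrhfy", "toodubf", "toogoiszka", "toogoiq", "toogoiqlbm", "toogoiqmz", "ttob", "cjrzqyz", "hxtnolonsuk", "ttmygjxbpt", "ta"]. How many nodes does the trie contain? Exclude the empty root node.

84

Trace insertions, counting only characters that open a new branch:
  "tokj" → 4 new (t, o, k, j)
  "cyi" → 3 new (c, y, i)
  "ttmzpgndlq" → prefix "t" already present; 9 new (t, m, z, p, g, n, d, l, q)
  "cyduumnxzh" → prefix "cy" already present; 8 new (d, u, u, m, n, x, z, h)
  "ttmygjx" → prefix "ttm" already present; 4 new (y, g, j, x)
  "taclswz" → prefix "t" already present; 6 new (a, c, l, s, w, z)
  "trx" → prefix "t" already present; 2 new (r, x)
  "ttqmkyrhfy" → prefix "tt" already present; 8 new (q, m, k, y, r, h, f, y)
  "toodubf" → prefix "to" already present; 5 new (o, d, u, b, f)
  "toogoiszka" → prefix "too" already present; 7 new (g, o, i, s, z, k, a)
  "toogoiq" → prefix "toogoi" already present; 1 new (q)
  "toogoiqlbm" → prefix "toogoiq" already present; 3 new (l, b, m)
  "toogoiqmz" → prefix "toogoiq" already present; 2 new (m, z)
  "ttob" → prefix "tt" already present; 2 new (o, b)
  "cjrzqyz" → prefix "c" already present; 6 new (j, r, z, q, y, z)
  "hxtnolonsuk" → 11 new (h, x, t, n, o, l, o, n, s, u, k)
  "ttmygjxbpt" → prefix "ttmygjx" already present; 3 new (b, p, t)
  "ta" → prefix "ta" already present; 0 new (none)
Total nodes = 4 + 3 + 9 + 8 + 4 + 6 + 2 + 8 + 5 + 7 + 1 + 3 + 2 + 2 + 6 + 11 + 3 + 0 = 84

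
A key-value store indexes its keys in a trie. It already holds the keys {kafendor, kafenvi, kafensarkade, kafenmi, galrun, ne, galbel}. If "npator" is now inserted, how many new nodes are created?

The longest prefix of "npator" already in the trie is "n" (length 1).
So 6 − 1 = 5 new nodes.

5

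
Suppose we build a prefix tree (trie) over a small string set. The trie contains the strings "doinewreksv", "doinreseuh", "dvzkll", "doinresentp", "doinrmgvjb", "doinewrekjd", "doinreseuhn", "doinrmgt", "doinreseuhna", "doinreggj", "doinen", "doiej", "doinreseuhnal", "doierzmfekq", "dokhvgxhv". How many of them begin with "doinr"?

8

Walk to "doinr"; the words in its subtree are exactly those with that prefix.
Words under "doinr": doinreggj, doinresentp, doinreseuh, doinreseuhn, doinreseuhna, doinreseuhnal, doinrmgt, doinrmgvjb
Count: 8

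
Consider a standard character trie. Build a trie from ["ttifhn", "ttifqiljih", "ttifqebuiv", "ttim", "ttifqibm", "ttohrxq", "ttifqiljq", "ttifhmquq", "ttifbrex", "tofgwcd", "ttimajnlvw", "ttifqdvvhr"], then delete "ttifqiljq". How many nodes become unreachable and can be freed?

1

Walk "ttifqiljq" from the leaf back toward the root, removing each node that no remaining word uses.
The suffix "q" (1 node) is used only by "ttifqiljq"; the node for "ttifqilj" still has the child "i", so pruning stops there.
Nodes removed: 1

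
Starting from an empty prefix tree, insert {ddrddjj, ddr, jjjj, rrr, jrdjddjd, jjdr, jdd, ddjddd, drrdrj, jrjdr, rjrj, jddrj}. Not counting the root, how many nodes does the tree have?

For each word, the new-node count is its length minus the longest prefix already in the trie:
  "ddrddjj" → 7 new (d, d, r, d, d, j, j)
  "ddr" → prefix "ddr" already present; 0 new (none)
  "jjjj" → 4 new (j, j, j, j)
  "rrr" → 3 new (r, r, r)
  "jrdjddjd" → prefix "j" already present; 7 new (r, d, j, d, d, j, d)
  "jjdr" → prefix "jj" already present; 2 new (d, r)
  "jdd" → prefix "j" already present; 2 new (d, d)
  "ddjddd" → prefix "dd" already present; 4 new (j, d, d, d)
  "drrdrj" → prefix "d" already present; 5 new (r, r, d, r, j)
  "jrjdr" → prefix "jr" already present; 3 new (j, d, r)
  "rjrj" → prefix "r" already present; 3 new (j, r, j)
  "jddrj" → prefix "jdd" already present; 2 new (r, j)
Total nodes = 7 + 0 + 4 + 3 + 7 + 2 + 2 + 4 + 5 + 3 + 3 + 2 = 42

42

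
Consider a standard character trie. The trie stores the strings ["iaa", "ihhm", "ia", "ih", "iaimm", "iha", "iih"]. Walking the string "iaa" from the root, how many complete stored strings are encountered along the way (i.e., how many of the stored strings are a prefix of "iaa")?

Check each prefix of "iaa" against the stored set — each match is an end-marker on the path.
Prefixes of the query that are stored words: "ia", "iaa"
Count: 2

2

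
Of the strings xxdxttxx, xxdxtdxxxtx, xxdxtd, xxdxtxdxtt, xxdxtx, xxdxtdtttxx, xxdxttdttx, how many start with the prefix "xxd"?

Walk to "xxd"; the words in its subtree are exactly those with that prefix.
Matches: "xxdxtd", "xxdxtdtttxx", "xxdxtdxxxtx", "xxdxttdttx", "xxdxttxx", "xxdxtx", "xxdxtxdxtt"
Count: 7

7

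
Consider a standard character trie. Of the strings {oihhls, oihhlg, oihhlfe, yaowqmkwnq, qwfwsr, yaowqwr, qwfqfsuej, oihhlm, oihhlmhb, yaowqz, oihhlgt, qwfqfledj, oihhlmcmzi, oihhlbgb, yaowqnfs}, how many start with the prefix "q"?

Filter for entries beginning with "q":
Words under "q": qwfqfledj, qwfqfsuej, qwfwsr
Count: 3

3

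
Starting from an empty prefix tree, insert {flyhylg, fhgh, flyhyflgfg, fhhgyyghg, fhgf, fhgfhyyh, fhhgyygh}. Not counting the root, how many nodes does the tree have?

27

Count nodes per top-level branch (shared prefixes stored once):
  'f'-branch (fhgf, fhgfhyyh, fhgh, fhhgyygh, fhhgyyghg, flyhyflgfg, flyhylg): 27 nodes
Sum: 27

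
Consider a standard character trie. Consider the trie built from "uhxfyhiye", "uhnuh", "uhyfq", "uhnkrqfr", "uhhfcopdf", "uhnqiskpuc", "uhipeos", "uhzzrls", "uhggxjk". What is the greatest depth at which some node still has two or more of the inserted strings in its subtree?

3

The deepest shared node is where two words last agree before diverging.
e.g. "uhnkrqfr" and "uhnqiskpuc" share the prefix "uhn" of length 3; no pair shares a longer one.
Longest shared-prefix length: 3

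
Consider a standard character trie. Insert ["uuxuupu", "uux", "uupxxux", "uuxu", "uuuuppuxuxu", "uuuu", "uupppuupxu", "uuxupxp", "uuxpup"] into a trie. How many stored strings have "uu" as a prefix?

Walk to "uu"; the words in its subtree are exactly those with that prefix.
Matches: "uupppuupxu", "uupxxux", "uuuu", "uuuuppuxuxu", "uux", "uuxpup", "uuxu", "uuxupxp", "uuxuupu"
Count: 9

9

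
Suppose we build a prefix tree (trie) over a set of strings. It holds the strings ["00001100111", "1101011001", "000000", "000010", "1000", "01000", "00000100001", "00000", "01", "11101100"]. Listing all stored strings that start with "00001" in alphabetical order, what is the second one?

00001100111

Filter for "00001…" and sort: "000010", "00001100111"
Position 2: 00001100111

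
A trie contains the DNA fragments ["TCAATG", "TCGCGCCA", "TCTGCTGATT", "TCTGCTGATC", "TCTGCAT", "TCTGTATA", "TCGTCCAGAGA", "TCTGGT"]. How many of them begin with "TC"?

Traverse to the node for "TC", then collect every word in that subtree.
Matches: "TCAATG", "TCGCGCCA", "TCGTCCAGAGA", "TCTGCAT", "TCTGCTGATC", "TCTGCTGATT", "TCTGGT", "TCTGTATA"
Count: 8

8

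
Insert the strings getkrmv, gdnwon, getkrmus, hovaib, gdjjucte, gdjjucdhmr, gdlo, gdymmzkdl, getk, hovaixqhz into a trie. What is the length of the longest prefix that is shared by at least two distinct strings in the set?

Look for the deepest trie node that still has at least two words in its subtree.
"gdjjucdhmr" and "gdjjucte" agree on "gdjjuc" (6 characters) before diverging; nothing deeper is shared.
Longest shared-prefix length: 6

6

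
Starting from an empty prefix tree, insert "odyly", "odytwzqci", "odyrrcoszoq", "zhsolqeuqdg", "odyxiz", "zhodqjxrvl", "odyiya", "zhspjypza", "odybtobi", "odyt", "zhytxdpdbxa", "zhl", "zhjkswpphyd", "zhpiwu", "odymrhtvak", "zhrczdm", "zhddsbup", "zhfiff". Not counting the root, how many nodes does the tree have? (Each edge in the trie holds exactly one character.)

For each word, the new-node count is its length minus the longest prefix already in the trie:
  "odyly" → 5 new (o, d, y, l, y)
  "odytwzqci" → prefix "ody" already present; 6 new (t, w, z, q, c, i)
  "odyrrcoszoq" → prefix "ody" already present; 8 new (r, r, c, o, s, z, o, q)
  "zhsolqeuqdg" → 11 new (z, h, s, o, l, q, e, u, q, d, g)
  "odyxiz" → prefix "ody" already present; 3 new (x, i, z)
  "zhodqjxrvl" → prefix "zh" already present; 8 new (o, d, q, j, x, r, v, l)
  "odyiya" → prefix "ody" already present; 3 new (i, y, a)
  "zhspjypza" → prefix "zhs" already present; 6 new (p, j, y, p, z, a)
  "odybtobi" → prefix "ody" already present; 5 new (b, t, o, b, i)
  "odyt" → prefix "odyt" already present; 0 new (none)
  "zhytxdpdbxa" → prefix "zh" already present; 9 new (y, t, x, d, p, d, b, x, a)
  "zhl" → prefix "zh" already present; 1 new (l)
  "zhjkswpphyd" → prefix "zh" already present; 9 new (j, k, s, w, p, p, h, y, d)
  "zhpiwu" → prefix "zh" already present; 4 new (p, i, w, u)
  "odymrhtvak" → prefix "ody" already present; 7 new (m, r, h, t, v, a, k)
  "zhrczdm" → prefix "zh" already present; 5 new (r, c, z, d, m)
  "zhddsbup" → prefix "zh" already present; 6 new (d, d, s, b, u, p)
  "zhfiff" → prefix "zh" already present; 4 new (f, i, f, f)
Total nodes = 5 + 6 + 8 + 11 + 3 + 8 + 3 + 6 + 5 + 0 + 9 + 1 + 9 + 4 + 7 + 5 + 6 + 4 = 100

100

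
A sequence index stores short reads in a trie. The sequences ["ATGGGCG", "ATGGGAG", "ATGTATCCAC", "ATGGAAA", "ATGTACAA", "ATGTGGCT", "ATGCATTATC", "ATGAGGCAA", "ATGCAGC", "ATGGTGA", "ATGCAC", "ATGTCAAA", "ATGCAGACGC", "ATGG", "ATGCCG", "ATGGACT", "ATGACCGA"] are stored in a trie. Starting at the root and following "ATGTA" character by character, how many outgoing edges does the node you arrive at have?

2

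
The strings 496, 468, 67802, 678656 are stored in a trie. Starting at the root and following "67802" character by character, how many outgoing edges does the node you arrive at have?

0

Follow the path "67802" to its node, then look at its outgoing edges.
No stored string extends past "67802".
That node has 0 child edges.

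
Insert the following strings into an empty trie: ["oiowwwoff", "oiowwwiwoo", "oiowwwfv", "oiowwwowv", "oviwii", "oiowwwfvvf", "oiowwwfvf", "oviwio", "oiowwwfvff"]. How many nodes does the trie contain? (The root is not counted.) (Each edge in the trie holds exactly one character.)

Trace insertions, counting only characters that open a new branch:
  "oiowwwoff" → 9 new (o, i, o, w, w, w, o, f, f)
  "oiowwwiwoo" → prefix "oiowww" already present; 4 new (i, w, o, o)
  "oiowwwfv" → prefix "oiowww" already present; 2 new (f, v)
  "oiowwwowv" → prefix "oiowwwo" already present; 2 new (w, v)
  "oviwii" → prefix "o" already present; 5 new (v, i, w, i, i)
  "oiowwwfvvf" → prefix "oiowwwfv" already present; 2 new (v, f)
  "oiowwwfvf" → prefix "oiowwwfv" already present; 1 new (f)
  "oviwio" → prefix "oviwi" already present; 1 new (o)
  "oiowwwfvff" → prefix "oiowwwfvf" already present; 1 new (f)
Total nodes = 9 + 4 + 2 + 2 + 5 + 2 + 1 + 1 + 1 = 27

27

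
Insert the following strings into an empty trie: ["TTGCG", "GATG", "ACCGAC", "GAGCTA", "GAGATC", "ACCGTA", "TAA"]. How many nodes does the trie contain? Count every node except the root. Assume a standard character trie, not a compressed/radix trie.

Count nodes per top-level branch (shared prefixes stored once):
  'A'-branch (ACCGAC, ACCGTA): 8 nodes
  'G'-branch (GAGATC, GAGCTA, GATG): 11 nodes
  'T'-branch (TAA, TTGCG): 7 nodes
Sum: 26

26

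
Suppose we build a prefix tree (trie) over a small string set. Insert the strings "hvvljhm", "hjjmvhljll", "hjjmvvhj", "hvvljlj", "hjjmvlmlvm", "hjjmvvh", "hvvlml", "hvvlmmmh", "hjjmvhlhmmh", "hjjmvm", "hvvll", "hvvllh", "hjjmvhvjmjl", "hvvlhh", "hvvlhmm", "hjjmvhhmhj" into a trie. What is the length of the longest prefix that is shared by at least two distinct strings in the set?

7

The deepest shared node is where two words last agree before diverging.
"hjjmvhlhmmh" and "hjjmvhljll" agree on "hjjmvhl" (7 characters) before diverging; nothing deeper is shared.
Longest shared-prefix length: 7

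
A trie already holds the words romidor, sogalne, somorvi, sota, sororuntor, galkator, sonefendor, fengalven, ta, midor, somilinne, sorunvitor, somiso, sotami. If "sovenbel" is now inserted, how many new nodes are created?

6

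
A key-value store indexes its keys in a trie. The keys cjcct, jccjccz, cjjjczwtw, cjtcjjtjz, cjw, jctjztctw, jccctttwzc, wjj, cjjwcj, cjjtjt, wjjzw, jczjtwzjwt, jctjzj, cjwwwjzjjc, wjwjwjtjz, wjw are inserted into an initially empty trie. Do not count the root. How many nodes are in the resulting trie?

75

For each word, the new-node count is its length minus the longest prefix already in the trie:
  "cjcct" → 5 new (c, j, c, c, t)
  "jccjccz" → 7 new (j, c, c, j, c, c, z)
  "cjjjczwtw" → prefix "cj" already present; 7 new (j, j, c, z, w, t, w)
  "cjtcjjtjz" → prefix "cj" already present; 7 new (t, c, j, j, t, j, z)
  "cjw" → prefix "cj" already present; 1 new (w)
  "jctjztctw" → prefix "jc" already present; 7 new (t, j, z, t, c, t, w)
  "jccctttwzc" → prefix "jcc" already present; 7 new (c, t, t, t, w, z, c)
  "wjj" → 3 new (w, j, j)
  "cjjwcj" → prefix "cjj" already present; 3 new (w, c, j)
  "cjjtjt" → prefix "cjj" already present; 3 new (t, j, t)
  "wjjzw" → prefix "wjj" already present; 2 new (z, w)
  "jczjtwzjwt" → prefix "jc" already present; 8 new (z, j, t, w, z, j, w, t)
  "jctjzj" → prefix "jctjz" already present; 1 new (j)
  "cjwwwjzjjc" → prefix "cjw" already present; 7 new (w, w, j, z, j, j, c)
  "wjwjwjtjz" → prefix "wj" already present; 7 new (w, j, w, j, t, j, z)
  "wjw" → prefix "wjw" already present; 0 new (none)
Total nodes = 5 + 7 + 7 + 7 + 1 + 7 + 7 + 3 + 3 + 3 + 2 + 8 + 1 + 7 + 7 + 0 = 75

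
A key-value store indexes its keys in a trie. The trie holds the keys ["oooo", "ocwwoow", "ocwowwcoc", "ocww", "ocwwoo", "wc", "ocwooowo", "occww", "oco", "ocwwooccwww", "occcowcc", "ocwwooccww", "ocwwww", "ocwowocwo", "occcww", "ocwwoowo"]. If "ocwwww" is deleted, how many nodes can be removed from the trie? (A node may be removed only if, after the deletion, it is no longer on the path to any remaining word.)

A node on "ocwwww"'s path can go only if nothing else ends at it or branches off below it.
The suffix "ww" (2 nodes) is used only by "ocwwww"; the node for "ocww" still has the child "o", so pruning stops there.
Nodes removed: 2

2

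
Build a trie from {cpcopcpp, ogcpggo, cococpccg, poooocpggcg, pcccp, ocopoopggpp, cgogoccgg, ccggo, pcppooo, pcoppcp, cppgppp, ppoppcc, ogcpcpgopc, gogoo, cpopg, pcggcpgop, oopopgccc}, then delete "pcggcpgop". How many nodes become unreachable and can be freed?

After clearing the end-marker at "pcggcpgop", prune upward until reaching a node still needed by another word.
The suffix "ggcpgop" (7 nodes) is used only by "pcggcpgop"; the node for "pc" still has the child "c", so pruning stops there.
Nodes removed: 7

7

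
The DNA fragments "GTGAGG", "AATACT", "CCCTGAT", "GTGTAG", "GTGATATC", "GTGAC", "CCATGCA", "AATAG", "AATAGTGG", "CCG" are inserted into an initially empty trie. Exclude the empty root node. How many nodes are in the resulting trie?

Trace insertions, counting only characters that open a new branch:
  "GTGAGG" → 6 new (G, T, G, A, G, G)
  "AATACT" → 6 new (A, A, T, A, C, T)
  "CCCTGAT" → 7 new (C, C, C, T, G, A, T)
  "GTGTAG" → prefix "GTG" already present; 3 new (T, A, G)
  "GTGATATC" → prefix "GTGA" already present; 4 new (T, A, T, C)
  "GTGAC" → prefix "GTGA" already present; 1 new (C)
  "CCATGCA" → prefix "CC" already present; 5 new (A, T, G, C, A)
  "AATAG" → prefix "AATA" already present; 1 new (G)
  "AATAGTGG" → prefix "AATAG" already present; 3 new (T, G, G)
  "CCG" → prefix "CC" already present; 1 new (G)
Total nodes = 6 + 6 + 7 + 3 + 4 + 1 + 5 + 1 + 3 + 1 = 37

37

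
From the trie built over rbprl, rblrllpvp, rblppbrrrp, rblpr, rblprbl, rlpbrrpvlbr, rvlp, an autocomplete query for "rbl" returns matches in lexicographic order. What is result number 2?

rblpr

Filter for "rbl…" and sort: "rblppbrrrp", "rblpr", "rblprbl", "rblrllpvp"
The 2nd is rblpr.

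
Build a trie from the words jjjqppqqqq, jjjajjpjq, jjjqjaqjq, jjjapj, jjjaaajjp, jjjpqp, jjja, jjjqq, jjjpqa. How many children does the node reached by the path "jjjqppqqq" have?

1

The children of the "jjjqppqqq" node are the distinct next characters among strings starting with "jjjqppqqq".
Distinct next characters after "jjjqppqqq": q.
That node has 1 child edge.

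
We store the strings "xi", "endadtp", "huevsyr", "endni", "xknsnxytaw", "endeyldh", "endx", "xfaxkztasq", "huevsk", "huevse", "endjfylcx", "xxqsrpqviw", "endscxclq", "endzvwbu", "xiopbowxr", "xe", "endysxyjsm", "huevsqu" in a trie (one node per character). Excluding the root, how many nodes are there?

87

For each word, the new-node count is its length minus the longest prefix already in the trie:
  "xi" → 2 new (x, i)
  "endadtp" → 7 new (e, n, d, a, d, t, p)
  "huevsyr" → 7 new (h, u, e, v, s, y, r)
  "endni" → prefix "end" already present; 2 new (n, i)
  "xknsnxytaw" → prefix "x" already present; 9 new (k, n, s, n, x, y, t, a, w)
  "endeyldh" → prefix "end" already present; 5 new (e, y, l, d, h)
  "endx" → prefix "end" already present; 1 new (x)
  "xfaxkztasq" → prefix "x" already present; 9 new (f, a, x, k, z, t, a, s, q)
  "huevsk" → prefix "huevs" already present; 1 new (k)
  "huevse" → prefix "huevs" already present; 1 new (e)
  "endjfylcx" → prefix "end" already present; 6 new (j, f, y, l, c, x)
  "xxqsrpqviw" → prefix "x" already present; 9 new (x, q, s, r, p, q, v, i, w)
  "endscxclq" → prefix "end" already present; 6 new (s, c, x, c, l, q)
  "endzvwbu" → prefix "end" already present; 5 new (z, v, w, b, u)
  "xiopbowxr" → prefix "xi" already present; 7 new (o, p, b, o, w, x, r)
  "xe" → prefix "x" already present; 1 new (e)
  "endysxyjsm" → prefix "end" already present; 7 new (y, s, x, y, j, s, m)
  "huevsqu" → prefix "huevs" already present; 2 new (q, u)
Total nodes = 2 + 7 + 7 + 2 + 9 + 5 + 1 + 9 + 1 + 1 + 6 + 9 + 6 + 5 + 7 + 1 + 7 + 2 = 87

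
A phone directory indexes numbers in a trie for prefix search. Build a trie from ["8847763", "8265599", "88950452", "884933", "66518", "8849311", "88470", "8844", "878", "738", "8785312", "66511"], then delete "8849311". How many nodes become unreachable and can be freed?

2

A node on "8849311"'s path can go only if nothing else ends at it or branches off below it.
The suffix "11" (2 nodes) is used only by "8849311"; the node for "88493" still has the child "3", so pruning stops there.
Nodes removed: 2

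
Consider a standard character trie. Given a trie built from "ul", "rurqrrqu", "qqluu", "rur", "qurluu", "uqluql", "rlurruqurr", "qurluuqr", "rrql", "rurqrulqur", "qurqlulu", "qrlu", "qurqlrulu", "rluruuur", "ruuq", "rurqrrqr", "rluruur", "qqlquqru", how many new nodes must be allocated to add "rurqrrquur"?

Walking "rurqrrquur" from the root, the first 8 characters ("rurqrrqu") follow existing edges; "u" is the first miss.
Each of the 2 remaining characters creates one node.

2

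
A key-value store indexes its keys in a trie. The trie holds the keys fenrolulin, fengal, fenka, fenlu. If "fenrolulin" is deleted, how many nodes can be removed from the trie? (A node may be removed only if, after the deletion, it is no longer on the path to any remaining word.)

A node on "fenrolulin"'s path can go only if nothing else ends at it or branches off below it.
The suffix "rolulin" (7 nodes) is used only by "fenrolulin"; the node for "fen" still has the child "g", so pruning stops there.
Nodes removed: 7

7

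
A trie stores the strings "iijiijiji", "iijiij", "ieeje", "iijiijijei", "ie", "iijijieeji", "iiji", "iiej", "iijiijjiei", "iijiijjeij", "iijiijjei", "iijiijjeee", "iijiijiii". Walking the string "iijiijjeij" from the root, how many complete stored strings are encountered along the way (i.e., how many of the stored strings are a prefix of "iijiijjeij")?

4

Traverse "iijiijjeij" character by character; count nodes along the way that are marked as word ends.
Prefixes of the query that are stored words: "iiji", "iijiij", "iijiijjei", "iijiijjeij"
Count: 4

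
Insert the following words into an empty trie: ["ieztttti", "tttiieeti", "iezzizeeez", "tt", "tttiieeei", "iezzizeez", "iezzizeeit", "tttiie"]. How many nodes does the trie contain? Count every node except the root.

29

Trace insertions, counting only characters that open a new branch:
  "ieztttti" → 8 new (i, e, z, t, t, t, t, i)
  "tttiieeti" → 9 new (t, t, t, i, i, e, e, t, i)
  "iezzizeeez" → prefix "iez" already present; 7 new (z, i, z, e, e, e, z)
  "tt" → prefix "tt" already present; 0 new (none)
  "tttiieeei" → prefix "tttiiee" already present; 2 new (e, i)
  "iezzizeez" → prefix "iezzizee" already present; 1 new (z)
  "iezzizeeit" → prefix "iezzizee" already present; 2 new (i, t)
  "tttiie" → prefix "tttiie" already present; 0 new (none)
Total nodes = 8 + 9 + 7 + 0 + 2 + 1 + 2 + 0 = 29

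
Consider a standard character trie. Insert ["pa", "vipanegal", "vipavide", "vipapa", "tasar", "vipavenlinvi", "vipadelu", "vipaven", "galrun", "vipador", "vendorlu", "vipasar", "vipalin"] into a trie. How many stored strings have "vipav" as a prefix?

Walk to "vipav"; the words in its subtree are exactly those with that prefix.
Words under "vipav": vipaven, vipavenlinvi, vipavide
Count: 3

3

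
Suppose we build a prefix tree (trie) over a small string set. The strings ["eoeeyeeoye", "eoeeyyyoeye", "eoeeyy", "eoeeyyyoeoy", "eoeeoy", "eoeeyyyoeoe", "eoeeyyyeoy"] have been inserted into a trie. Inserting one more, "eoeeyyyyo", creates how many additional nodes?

2

Walking "eoeeyyyyo" from the root, the first 7 characters ("eoeeyyy") follow existing edges; "y" is the first miss.
So 9 − 7 = 2 new nodes.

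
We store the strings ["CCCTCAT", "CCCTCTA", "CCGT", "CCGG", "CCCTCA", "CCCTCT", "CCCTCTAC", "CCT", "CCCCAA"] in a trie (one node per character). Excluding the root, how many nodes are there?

Trie structure (* marks end of a word):
(root)
└─ C
   └─ C
      ├─ C
      │  ├─ C
      │  │  └─ A
      │  │     └─ A *
      │  └─ T
      │     └─ C
      │        ├─ A *
      │        │  └─ T *
      │        └─ T *
      │           └─ A *
      │              └─ C *
      ├─ G
      │  ├─ G *
      │  └─ T *
      └─ T *
Counting every labelled node above: 17.

17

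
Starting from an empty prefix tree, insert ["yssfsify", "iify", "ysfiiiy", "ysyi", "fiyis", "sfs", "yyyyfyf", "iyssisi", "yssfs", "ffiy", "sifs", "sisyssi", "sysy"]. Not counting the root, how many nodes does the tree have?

53

Trace insertions, counting only characters that open a new branch:
  "yssfsify" → 8 new (y, s, s, f, s, i, f, y)
  "iify" → 4 new (i, i, f, y)
  "ysfiiiy" → prefix "ys" already present; 5 new (f, i, i, i, y)
  "ysyi" → prefix "ys" already present; 2 new (y, i)
  "fiyis" → 5 new (f, i, y, i, s)
  "sfs" → 3 new (s, f, s)
  "yyyyfyf" → prefix "y" already present; 6 new (y, y, y, f, y, f)
  "iyssisi" → prefix "i" already present; 6 new (y, s, s, i, s, i)
  "yssfs" → prefix "yssfs" already present; 0 new (none)
  "ffiy" → prefix "f" already present; 3 new (f, i, y)
  "sifs" → prefix "s" already present; 3 new (i, f, s)
  "sisyssi" → prefix "si" already present; 5 new (s, y, s, s, i)
  "sysy" → prefix "s" already present; 3 new (y, s, y)
Total nodes = 8 + 4 + 5 + 2 + 5 + 3 + 6 + 6 + 0 + 3 + 3 + 5 + 3 = 53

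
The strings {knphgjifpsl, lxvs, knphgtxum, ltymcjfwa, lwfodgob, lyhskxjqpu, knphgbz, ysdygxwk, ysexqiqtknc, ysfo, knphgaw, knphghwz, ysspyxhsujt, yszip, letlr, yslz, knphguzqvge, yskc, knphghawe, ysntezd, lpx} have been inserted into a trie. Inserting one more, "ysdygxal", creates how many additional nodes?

Walking "ysdygxal" from the root, the first 6 characters ("ysdygx") follow existing edges; "a" is the first miss.
Each of the 2 remaining characters creates one node.

2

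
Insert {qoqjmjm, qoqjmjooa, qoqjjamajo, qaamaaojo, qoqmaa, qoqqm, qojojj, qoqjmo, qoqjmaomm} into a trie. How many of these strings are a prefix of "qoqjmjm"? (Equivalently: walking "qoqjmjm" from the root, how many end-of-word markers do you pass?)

Check each prefix of "qoqjmjm" against the stored set — each match is an end-marker on the path.
Prefixes of the query that are stored words: "qoqjmjm"
Count: 1

1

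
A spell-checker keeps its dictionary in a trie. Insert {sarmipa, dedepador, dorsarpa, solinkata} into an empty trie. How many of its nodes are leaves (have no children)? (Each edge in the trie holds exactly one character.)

A leaf is a node with no children — equivalently, the end of a word that is not a proper prefix of any other stored word.
Those words: "dedepador", "dorsarpa", "sarmipa", "solinkata"
Leaf count: 4

4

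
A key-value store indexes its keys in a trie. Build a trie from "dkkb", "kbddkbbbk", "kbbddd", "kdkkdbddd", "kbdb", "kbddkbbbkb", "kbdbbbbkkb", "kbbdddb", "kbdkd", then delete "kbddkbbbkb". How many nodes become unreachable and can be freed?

A node on "kbddkbbbkb"'s path can go only if nothing else ends at it or branches off below it.
The suffix "b" (1 node) is used only by "kbddkbbbkb"; "kbddkbbbk" is itself a stored word, so pruning stops there.
Nodes removed: 1

1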